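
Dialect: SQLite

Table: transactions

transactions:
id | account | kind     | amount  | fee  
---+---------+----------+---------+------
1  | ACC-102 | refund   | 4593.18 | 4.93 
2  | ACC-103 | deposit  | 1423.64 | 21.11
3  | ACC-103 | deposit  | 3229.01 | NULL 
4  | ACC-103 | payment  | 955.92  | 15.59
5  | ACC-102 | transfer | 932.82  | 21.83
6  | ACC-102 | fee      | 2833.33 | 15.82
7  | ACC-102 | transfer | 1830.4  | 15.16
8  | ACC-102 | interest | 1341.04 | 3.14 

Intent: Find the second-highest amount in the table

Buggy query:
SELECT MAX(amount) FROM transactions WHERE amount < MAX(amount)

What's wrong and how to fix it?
Bug: MAX(amount) on the right of the comparison is an aggregate-in-WHERE error

Fix: Put the inner MAX in a scalar subquery

Corrected query:
SELECT MAX(amount) FROM transactions WHERE amount < (SELECT MAX(amount) FROM transactions)

Result:
MAX(amount)
-----------
3229.01    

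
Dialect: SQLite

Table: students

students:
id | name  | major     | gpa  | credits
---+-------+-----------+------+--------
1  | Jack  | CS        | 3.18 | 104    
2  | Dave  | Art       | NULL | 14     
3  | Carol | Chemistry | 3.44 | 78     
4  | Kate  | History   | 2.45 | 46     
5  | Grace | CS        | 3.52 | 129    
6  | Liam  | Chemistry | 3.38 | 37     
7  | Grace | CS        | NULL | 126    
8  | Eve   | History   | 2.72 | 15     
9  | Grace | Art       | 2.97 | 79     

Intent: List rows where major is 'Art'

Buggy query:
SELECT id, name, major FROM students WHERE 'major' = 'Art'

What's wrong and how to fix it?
Bug: Single quotes denote string literals in SQL; the column name is being compared as a constant string

Fix: Remove the quotes around the column name (or use double quotes for an identifier)

Corrected query:
SELECT id, name, major FROM students WHERE major = 'Art'

Result:
id | name  | major
---+-------+------
2  | Dave  | Art  
9  | Grace | Art  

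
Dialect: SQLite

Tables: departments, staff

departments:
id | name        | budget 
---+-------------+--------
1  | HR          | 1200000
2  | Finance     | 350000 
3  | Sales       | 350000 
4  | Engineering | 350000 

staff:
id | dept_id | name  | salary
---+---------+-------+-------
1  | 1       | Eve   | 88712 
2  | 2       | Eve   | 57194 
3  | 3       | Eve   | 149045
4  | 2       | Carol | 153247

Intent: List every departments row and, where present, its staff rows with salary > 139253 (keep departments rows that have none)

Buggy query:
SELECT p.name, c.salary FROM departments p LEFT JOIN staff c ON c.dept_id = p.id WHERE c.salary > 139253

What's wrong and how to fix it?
Bug: Filtering c.salary in WHERE discards the NULL rows produced by LEFT JOIN, turning it into an inner join

Fix: Put 'c.salary > 139253' in the JOIN's ON clause instead of WHERE

Corrected query:
SELECT p.name, c.salary FROM departments p LEFT JOIN staff c ON c.dept_id = p.id AND c.salary > 139253

Result:
name        | salary
------------+-------
HR          | NULL  
Finance     | 153247
Sales       | 149045
Engineering | NULL  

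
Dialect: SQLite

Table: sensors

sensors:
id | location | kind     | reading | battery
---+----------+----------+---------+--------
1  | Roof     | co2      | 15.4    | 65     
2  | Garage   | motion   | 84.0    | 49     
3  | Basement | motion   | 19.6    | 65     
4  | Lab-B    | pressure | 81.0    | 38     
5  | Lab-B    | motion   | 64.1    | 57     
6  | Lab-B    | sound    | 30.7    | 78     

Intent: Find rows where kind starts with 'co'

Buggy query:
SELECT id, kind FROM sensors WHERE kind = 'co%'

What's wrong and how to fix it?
Bug: '=' compares the literal string including the % character; pattern matching needs LIKE

Fix: Replace '=' with LIKE so 'co%' is treated as a pattern

Corrected query:
SELECT id, kind FROM sensors WHERE kind LIKE 'co%'

Result:
id | kind
---+-----
1  | co2 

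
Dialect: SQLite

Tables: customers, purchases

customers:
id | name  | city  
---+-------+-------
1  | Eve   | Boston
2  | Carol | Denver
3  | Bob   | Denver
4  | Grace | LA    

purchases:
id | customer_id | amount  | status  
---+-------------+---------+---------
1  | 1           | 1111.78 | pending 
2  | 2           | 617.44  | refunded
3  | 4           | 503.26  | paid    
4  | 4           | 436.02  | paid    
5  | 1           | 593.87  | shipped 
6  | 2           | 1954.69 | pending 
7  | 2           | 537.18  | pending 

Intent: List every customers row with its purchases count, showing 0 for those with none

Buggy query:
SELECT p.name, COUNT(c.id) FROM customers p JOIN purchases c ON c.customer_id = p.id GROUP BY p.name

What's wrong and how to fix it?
Bug: An inner join excludes parents with zero children

Fix: Switch to LEFT JOIN to retain unmatched parent rows

Corrected query:
SELECT p.name, COUNT(c.id) FROM customers p LEFT JOIN purchases c ON c.customer_id = p.id GROUP BY p.name

Result:
name  | COUNT(c.id)
------+------------
Bob   | 0          
Carol | 3          
Eve   | 2          
Grace | 2          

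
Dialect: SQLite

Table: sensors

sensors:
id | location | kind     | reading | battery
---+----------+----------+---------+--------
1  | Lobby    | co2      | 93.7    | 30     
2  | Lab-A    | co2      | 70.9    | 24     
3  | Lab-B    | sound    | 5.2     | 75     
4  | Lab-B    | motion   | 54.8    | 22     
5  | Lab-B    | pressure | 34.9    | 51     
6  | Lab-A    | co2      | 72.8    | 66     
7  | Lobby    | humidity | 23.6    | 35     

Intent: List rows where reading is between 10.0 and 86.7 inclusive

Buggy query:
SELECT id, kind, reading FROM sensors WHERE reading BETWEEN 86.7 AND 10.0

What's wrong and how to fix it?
Bug: BETWEEN expects the lower bound first; with 86.7 AND 10.0 the range is empty

Fix: Swap the bounds so the smaller value comes first

Corrected query:
SELECT id, kind, reading FROM sensors WHERE reading BETWEEN 10.0 AND 86.7

Result:
id | kind     | reading
---+----------+--------
2  | co2      | 70.9   
4  | motion   | 54.8   
5  | pressure | 34.9   
6  | co2      | 72.8   
7  | humidity | 23.6   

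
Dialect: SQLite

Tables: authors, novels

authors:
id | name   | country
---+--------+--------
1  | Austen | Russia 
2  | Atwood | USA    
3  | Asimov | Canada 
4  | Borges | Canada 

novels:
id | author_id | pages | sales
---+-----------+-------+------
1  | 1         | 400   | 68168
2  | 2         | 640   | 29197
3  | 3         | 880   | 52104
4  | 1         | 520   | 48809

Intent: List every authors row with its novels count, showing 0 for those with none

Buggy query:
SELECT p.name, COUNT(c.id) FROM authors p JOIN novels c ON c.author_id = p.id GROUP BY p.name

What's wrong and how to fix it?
Bug: An inner join excludes parents with zero children

Fix: Switch to LEFT JOIN to retain unmatched parent rows

Corrected query:
SELECT p.name, COUNT(c.id) FROM authors p LEFT JOIN novels c ON c.author_id = p.id GROUP BY p.name

Result:
name   | COUNT(c.id)
-------+------------
Asimov | 1          
Atwood | 1          
Austen | 2          
Borges | 0          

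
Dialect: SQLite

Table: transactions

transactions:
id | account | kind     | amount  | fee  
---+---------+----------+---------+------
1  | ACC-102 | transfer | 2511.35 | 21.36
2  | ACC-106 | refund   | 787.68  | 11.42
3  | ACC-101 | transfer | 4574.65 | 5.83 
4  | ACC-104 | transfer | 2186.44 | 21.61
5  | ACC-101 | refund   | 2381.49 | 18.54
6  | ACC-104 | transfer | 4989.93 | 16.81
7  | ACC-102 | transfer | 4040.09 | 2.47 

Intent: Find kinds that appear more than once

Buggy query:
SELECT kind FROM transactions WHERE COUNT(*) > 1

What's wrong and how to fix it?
Bug: COUNT(*) is an aggregate and cannot be used in WHERE

Fix: GROUP BY kind, then filter groups with HAVING COUNT(*) > 1

Corrected query:
SELECT kind FROM transactions GROUP BY kind HAVING COUNT(*) > 1

Result:
kind    
--------
refund  
transfer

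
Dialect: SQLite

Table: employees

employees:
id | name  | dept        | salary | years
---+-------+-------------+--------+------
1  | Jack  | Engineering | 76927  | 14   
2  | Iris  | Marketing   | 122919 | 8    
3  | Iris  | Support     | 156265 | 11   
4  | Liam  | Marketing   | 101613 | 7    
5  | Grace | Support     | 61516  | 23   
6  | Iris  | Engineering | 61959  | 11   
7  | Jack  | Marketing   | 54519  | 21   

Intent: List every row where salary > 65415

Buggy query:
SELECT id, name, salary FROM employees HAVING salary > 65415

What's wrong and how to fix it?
Bug: This is a non-aggregate query (no GROUP BY, no aggregates), so in SQLite the HAVING clause is invalid here; a row-level condition belongs in WHERE

Fix: Use WHERE for row-level filtering

Corrected query:
SELECT id, name, salary FROM employees WHERE salary > 65415

Result:
id | name | salary
---+------+-------
1  | Jack | 76927 
2  | Iris | 122919
3  | Iris | 156265
4  | Liam | 101613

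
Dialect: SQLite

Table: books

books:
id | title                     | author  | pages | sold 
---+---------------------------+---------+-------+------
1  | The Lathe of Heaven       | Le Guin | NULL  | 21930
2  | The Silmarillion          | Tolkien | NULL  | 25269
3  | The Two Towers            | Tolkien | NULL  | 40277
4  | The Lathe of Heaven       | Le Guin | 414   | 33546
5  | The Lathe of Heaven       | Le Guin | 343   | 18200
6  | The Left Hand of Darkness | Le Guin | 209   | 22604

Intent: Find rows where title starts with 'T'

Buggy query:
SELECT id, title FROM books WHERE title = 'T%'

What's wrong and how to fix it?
Bug: '=' compares the literal string including the % character; pattern matching needs LIKE

Fix: Use LIKE for wildcard pattern matching

Corrected query:
SELECT id, title FROM books WHERE title LIKE 'T%'

Result:
id | title                    
---+--------------------------
1  | The Lathe of Heaven      
2  | The Silmarillion         
3  | The Two Towers           
4  | The Lathe of Heaven      
5  | The Lathe of Heaven      
6  | The Left Hand of Darkness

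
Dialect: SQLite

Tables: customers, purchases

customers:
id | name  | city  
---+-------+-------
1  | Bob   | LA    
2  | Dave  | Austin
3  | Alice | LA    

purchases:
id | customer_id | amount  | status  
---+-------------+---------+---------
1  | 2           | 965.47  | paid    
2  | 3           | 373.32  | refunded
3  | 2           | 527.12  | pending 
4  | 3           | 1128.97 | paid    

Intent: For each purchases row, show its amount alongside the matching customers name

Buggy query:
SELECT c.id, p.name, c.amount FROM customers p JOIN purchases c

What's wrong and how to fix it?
Bug: JOIN with no ON clause produces a cartesian product; every purchases row pairs with every customers row

Fix: Specify the join condition linking the foreign key to the parent id

Corrected query:
SELECT c.id, p.name, c.amount FROM customers p JOIN purchases c ON c.customer_id = p.id

Result:
id | name  | amount 
---+-------+--------
1  | Dave  | 965.47 
2  | Alice | 373.32 
3  | Dave  | 527.12 
4  | Alice | 1128.97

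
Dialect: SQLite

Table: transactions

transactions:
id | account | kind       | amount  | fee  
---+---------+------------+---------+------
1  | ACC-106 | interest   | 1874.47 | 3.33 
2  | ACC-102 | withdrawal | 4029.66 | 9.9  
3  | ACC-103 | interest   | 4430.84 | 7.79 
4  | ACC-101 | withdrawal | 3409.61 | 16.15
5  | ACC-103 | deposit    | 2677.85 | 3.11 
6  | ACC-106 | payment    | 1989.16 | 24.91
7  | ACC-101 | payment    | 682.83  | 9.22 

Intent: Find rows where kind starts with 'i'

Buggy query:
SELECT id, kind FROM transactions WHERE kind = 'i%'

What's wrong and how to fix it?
Bug: Wildcards only work with LIKE; '=' treats '%' as a literal character

Fix: Replace '=' with LIKE so 'i%' is treated as a pattern

Corrected query:
SELECT id, kind FROM transactions WHERE kind LIKE 'i%'

Result:
id | kind    
---+---------
1  | interest
3  | interest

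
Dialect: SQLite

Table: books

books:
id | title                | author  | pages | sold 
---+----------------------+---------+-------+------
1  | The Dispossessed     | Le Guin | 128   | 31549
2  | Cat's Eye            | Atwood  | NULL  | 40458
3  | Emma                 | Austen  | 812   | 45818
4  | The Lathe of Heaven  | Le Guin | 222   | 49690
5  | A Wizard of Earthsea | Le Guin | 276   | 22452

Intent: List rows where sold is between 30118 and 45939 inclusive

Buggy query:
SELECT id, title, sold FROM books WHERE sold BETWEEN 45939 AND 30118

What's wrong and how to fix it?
Bug: BETWEEN expects the lower bound first; with 45939 AND 30118 the range is empty

Fix: Swap the bounds so the smaller value comes first

Corrected query:
SELECT id, title, sold FROM books WHERE sold BETWEEN 30118 AND 45939

Result:
id | title            | sold 
---+------------------+------
1  | The Dispossessed | 31549
2  | Cat's Eye        | 40458
3  | Emma             | 45818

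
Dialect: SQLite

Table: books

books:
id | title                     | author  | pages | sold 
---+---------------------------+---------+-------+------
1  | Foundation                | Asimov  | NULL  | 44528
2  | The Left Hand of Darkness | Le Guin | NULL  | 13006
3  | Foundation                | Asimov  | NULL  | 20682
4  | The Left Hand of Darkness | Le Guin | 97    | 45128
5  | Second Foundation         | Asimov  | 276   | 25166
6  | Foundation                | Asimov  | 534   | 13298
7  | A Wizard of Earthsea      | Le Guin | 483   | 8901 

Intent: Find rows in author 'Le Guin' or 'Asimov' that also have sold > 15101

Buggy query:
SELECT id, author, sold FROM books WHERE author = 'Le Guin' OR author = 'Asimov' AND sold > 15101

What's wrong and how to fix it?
Bug: Without parentheses, AND is evaluated before OR, so the sold filter only applies to the 'Asimov' branch

Fix: Add parentheses around the OR so the AND applies to both alternatives

Corrected query:
SELECT id, author, sold FROM books WHERE (author = 'Le Guin' OR author = 'Asimov') AND sold > 15101

Result:
id | author  | sold 
---+---------+------
1  | Asimov  | 44528
3  | Asimov  | 20682
4  | Le Guin | 45128
5  | Asimov  | 25166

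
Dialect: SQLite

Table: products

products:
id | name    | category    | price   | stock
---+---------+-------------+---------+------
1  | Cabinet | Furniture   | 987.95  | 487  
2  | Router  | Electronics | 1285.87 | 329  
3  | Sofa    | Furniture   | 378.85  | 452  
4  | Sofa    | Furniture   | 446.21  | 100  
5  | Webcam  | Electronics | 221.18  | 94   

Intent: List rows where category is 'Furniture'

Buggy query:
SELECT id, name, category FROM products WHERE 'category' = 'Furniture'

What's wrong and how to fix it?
Bug: Single quotes denote string literals in SQL; the column name is being compared as a constant string

Fix: Reference the column as category without single quotes

Corrected query:
SELECT id, name, category FROM products WHERE category = 'Furniture'

Result:
id | name    | category 
---+---------+----------
1  | Cabinet | Furniture
3  | Sofa    | Furniture
4  | Sofa    | Furniture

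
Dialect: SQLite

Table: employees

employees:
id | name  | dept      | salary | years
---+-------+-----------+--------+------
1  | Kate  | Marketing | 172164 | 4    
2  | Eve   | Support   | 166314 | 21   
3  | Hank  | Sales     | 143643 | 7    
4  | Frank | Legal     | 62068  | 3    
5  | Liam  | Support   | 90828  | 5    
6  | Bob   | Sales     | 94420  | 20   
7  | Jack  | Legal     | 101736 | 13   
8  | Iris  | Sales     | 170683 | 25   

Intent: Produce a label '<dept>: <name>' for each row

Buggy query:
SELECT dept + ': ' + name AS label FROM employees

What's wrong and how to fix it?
Bug: '+' is numeric addition; on text columns SQLite converts them to 0 instead of concatenating

Fix: Replace + with || to concatenate text

Corrected query:
SELECT dept || ': ' || name AS label FROM employees

Result:
label          
---------------
Marketing: Kate
Support: Eve   
Sales: Hank    
Legal: Frank   
Support: Liam  
Sales: Bob     
Legal: Jack    
Sales: Iris    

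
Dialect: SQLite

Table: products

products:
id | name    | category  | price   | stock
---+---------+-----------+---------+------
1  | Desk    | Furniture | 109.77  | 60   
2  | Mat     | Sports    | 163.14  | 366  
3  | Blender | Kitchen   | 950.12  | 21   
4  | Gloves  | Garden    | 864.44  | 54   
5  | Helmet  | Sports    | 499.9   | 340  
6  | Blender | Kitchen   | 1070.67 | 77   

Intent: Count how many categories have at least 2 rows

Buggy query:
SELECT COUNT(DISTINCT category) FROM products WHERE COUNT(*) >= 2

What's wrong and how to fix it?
Bug: COUNT(*) cannot appear in WHERE; the per-group count doesn't exist yet

Fix: Use a subquery that GROUPs and filters with HAVING, then count its rows

Corrected query:
SELECT COUNT(*) FROM (SELECT category FROM products GROUP BY category HAVING COUNT(*) >= 2)

Result:
COUNT(*)
--------
2       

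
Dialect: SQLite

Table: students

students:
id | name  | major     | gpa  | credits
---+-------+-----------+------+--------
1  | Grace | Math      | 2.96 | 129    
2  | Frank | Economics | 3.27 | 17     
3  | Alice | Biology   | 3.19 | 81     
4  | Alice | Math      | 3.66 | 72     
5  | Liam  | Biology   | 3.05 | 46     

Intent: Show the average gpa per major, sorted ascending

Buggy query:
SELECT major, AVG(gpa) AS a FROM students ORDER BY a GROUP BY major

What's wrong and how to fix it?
Bug: GROUP BY must precede ORDER BY

Fix: Reorder: SELECT … FROM … GROUP BY … ORDER BY …

Corrected query:
SELECT major, AVG(gpa) AS a FROM students GROUP BY major ORDER BY a

Result:
major     | a   
----------+-----
Biology   | 3.12
Economics | 3.27
Math      | 3.31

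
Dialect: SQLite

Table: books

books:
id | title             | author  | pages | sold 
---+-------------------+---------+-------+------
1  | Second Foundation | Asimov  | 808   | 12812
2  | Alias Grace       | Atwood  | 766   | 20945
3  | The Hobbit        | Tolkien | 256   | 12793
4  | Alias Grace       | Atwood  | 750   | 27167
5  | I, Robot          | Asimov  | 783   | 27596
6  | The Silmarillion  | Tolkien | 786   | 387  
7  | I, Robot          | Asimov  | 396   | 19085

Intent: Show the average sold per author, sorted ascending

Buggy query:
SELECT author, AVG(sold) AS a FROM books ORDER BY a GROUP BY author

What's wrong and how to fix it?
Bug: GROUP BY must precede ORDER BY

Fix: Move ORDER BY to the end, after GROUP BY

Corrected query:
SELECT author, AVG(sold) AS a FROM books GROUP BY author ORDER BY a

Result:
author  | a    
--------+------
Tolkien | 6590 
Asimov  | 19831
Atwood  | 24056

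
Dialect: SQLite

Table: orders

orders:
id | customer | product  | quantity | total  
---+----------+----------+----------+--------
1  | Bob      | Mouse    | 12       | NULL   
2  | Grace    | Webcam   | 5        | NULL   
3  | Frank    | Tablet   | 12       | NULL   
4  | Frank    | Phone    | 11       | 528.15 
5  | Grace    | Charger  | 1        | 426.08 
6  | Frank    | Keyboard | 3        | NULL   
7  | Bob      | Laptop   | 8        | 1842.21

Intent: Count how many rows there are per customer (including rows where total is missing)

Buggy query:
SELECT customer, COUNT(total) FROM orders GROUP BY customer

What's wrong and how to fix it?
Bug: COUNT(column) counts non-NULL values only; rows with NULL total aren't counted

Fix: Use COUNT(*) to count all rows regardless of NULL

Corrected query:
SELECT customer, COUNT(*) FROM orders GROUP BY customer

Result:
customer | COUNT(*)
---------+---------
Bob      | 2       
Frank    | 3       
Grace    | 2       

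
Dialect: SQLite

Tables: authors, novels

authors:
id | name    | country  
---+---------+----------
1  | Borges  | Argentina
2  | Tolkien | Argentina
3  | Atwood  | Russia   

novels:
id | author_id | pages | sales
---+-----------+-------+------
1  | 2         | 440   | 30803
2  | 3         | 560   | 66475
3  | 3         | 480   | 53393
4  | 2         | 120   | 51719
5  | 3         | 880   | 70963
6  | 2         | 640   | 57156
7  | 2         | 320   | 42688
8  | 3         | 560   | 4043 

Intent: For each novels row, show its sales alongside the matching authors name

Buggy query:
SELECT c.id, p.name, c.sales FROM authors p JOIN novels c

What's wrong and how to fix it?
Bug: JOIN with no ON clause produces a cartesian product; every novels row pairs with every authors row

Fix: Add ON c.author_id = p.id to the JOIN

Corrected query:
SELECT c.id, p.name, c.sales FROM authors p JOIN novels c ON c.author_id = p.id

Result:
id | name    | sales
---+---------+------
1  | Tolkien | 30803
2  | Atwood  | 66475
3  | Atwood  | 53393
4  | Tolkien | 51719
5  | Atwood  | 70963
6  | Tolkien | 57156
7  | Tolkien | 42688
8  | Atwood  | 4043 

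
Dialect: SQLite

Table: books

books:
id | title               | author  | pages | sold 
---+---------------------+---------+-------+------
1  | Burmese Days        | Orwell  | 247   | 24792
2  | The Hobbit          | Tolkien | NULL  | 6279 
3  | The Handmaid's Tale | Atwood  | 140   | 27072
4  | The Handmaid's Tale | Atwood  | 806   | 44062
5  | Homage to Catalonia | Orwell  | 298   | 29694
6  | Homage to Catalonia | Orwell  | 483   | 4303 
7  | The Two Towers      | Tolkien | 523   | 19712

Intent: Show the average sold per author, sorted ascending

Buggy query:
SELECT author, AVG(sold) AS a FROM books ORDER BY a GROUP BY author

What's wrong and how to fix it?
Bug: GROUP BY must precede ORDER BY

Fix: Reorder: SELECT … FROM … GROUP BY … ORDER BY …

Corrected query:
SELECT author, AVG(sold) AS a FROM books GROUP BY author ORDER BY a

Result:
author  | a           
--------+-------------
Tolkien | 12995.5     
Orwell  | 19596.333333
Atwood  | 35567       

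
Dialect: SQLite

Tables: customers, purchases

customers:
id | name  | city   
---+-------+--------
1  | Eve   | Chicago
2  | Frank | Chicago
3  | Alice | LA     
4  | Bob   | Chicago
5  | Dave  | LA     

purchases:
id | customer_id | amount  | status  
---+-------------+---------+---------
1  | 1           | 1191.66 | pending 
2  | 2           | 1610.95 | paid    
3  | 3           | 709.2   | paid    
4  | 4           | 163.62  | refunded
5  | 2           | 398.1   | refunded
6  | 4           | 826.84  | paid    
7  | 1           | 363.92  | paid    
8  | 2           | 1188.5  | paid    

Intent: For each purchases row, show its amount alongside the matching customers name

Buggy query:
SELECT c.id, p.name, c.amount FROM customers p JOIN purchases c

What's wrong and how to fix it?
Bug: JOIN with no ON clause produces a cartesian product; every purchases row pairs with every customers row

Fix: Add ON c.customer_id = p.id to the JOIN

Corrected query:
SELECT c.id, p.name, c.amount FROM customers p JOIN purchases c ON c.customer_id = p.id

Result:
id | name  | amount 
---+-------+--------
1  | Eve   | 1191.66
2  | Frank | 1610.95
3  | Alice | 709.2  
4  | Bob   | 163.62 
5  | Frank | 398.1  
6  | Bob   | 826.84 
7  | Eve   | 363.92 
8  | Frank | 1188.5 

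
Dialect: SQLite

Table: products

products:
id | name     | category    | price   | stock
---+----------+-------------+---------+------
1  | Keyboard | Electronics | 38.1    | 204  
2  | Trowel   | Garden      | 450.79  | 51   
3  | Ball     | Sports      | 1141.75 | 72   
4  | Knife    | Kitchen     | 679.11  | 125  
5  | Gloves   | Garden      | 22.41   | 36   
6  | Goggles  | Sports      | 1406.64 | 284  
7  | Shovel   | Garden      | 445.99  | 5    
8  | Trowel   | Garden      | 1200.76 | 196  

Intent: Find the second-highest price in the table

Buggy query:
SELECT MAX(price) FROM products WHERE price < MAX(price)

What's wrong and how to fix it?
Bug: The inner MAX is an aggregate inside WHERE, which is not allowed

Fix: Put the inner MAX in a scalar subquery

Corrected query:
SELECT MAX(price) FROM products WHERE price < (SELECT MAX(price) FROM products)

Result:
MAX(price)
----------
1200.76   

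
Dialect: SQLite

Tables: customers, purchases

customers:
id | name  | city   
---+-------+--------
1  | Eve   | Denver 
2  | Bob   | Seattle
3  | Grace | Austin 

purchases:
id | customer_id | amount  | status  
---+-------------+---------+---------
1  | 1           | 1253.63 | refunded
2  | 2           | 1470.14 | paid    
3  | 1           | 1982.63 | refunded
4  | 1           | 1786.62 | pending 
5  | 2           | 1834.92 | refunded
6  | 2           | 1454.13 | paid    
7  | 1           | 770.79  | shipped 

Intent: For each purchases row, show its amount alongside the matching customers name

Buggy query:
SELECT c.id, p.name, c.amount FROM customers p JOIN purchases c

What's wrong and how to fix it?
Bug: Missing join condition: each purchases row is matched to all customers rows instead of just its own

Fix: Add ON c.customer_id = p.id to the JOIN

Corrected query:
SELECT c.id, p.name, c.amount FROM customers p JOIN purchases c ON c.customer_id = p.id

Result:
id | name | amount 
---+------+--------
1  | Eve  | 1253.63
2  | Bob  | 1470.14
3  | Eve  | 1982.63
4  | Eve  | 1786.62
5  | Bob  | 1834.92
6  | Bob  | 1454.13
7  | Eve  | 770.79 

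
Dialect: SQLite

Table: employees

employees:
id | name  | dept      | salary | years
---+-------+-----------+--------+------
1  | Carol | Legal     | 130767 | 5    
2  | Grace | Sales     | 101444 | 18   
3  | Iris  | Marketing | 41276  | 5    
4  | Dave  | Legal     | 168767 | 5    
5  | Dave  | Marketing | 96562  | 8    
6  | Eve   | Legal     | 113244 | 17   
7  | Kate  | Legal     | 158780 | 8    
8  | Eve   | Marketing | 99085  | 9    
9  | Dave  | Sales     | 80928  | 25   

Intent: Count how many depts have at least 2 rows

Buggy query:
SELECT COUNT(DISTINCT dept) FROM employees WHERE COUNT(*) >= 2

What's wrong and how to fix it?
Bug: WHERE filters individual rows, not groups, so a group-level COUNT is invalid there

Fix: Group first with HAVING COUNT(*) >= 2, then COUNT the resulting groups

Corrected query:
SELECT COUNT(*) FROM (SELECT dept FROM employees GROUP BY dept HAVING COUNT(*) >= 2)

Result:
COUNT(*)
--------
3       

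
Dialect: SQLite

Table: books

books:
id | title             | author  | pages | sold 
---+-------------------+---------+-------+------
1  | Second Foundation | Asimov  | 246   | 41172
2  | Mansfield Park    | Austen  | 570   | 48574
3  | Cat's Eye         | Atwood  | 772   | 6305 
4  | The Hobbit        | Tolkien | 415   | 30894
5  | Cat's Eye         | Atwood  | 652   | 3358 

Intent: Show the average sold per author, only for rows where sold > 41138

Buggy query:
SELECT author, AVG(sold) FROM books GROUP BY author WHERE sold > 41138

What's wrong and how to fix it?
Bug: WHERE cannot follow GROUP BY

Fix: Place WHERE between FROM and GROUP BY

Corrected query:
SELECT author, AVG(sold) FROM books WHERE sold > 41138 GROUP BY author

Result:
author | AVG(sold)
-------+----------
Asimov | 41172    
Austen | 48574    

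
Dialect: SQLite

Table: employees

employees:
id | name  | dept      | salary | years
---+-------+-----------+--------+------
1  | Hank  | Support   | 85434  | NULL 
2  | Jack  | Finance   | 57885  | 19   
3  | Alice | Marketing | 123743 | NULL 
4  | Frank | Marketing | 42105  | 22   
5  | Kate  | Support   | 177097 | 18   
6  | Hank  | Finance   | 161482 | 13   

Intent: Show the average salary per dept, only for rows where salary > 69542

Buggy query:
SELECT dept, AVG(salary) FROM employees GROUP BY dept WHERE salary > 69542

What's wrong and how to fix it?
Bug: Row-level WHERE must come before GROUP BY in the clause order

Fix: Place WHERE between FROM and GROUP BY

Corrected query:
SELECT dept, AVG(salary) FROM employees WHERE salary > 69542 GROUP BY dept

Result:
dept      | AVG(salary)
----------+------------
Finance   | 161482     
Marketing | 123743     
Support   | 131265.5   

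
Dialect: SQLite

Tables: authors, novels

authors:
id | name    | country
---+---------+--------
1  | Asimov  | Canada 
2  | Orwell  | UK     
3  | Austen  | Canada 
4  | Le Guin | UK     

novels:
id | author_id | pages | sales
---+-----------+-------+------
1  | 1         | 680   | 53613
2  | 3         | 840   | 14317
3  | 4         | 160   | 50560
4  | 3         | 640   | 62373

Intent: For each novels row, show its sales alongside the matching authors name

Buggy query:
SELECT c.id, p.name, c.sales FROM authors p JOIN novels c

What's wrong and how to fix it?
Bug: JOIN with no ON clause produces a cartesian product; every novels row pairs with every authors row

Fix: Add ON c.author_id = p.id to the JOIN

Corrected query:
SELECT c.id, p.name, c.sales FROM authors p JOIN novels c ON c.author_id = p.id

Result:
id | name    | sales
---+---------+------
1  | Asimov  | 53613
2  | Austen  | 14317
3  | Le Guin | 50560
4  | Austen  | 62373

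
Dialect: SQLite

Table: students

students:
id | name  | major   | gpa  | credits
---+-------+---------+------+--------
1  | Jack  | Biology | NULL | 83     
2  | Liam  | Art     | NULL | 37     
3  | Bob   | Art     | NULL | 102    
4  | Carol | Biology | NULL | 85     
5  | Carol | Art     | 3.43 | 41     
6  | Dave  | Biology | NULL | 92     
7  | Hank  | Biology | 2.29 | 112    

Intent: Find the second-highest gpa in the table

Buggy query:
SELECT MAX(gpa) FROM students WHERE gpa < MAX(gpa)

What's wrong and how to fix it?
Bug: MAX(gpa) on the right of the comparison is an aggregate-in-WHERE error

Fix: Compute the overall MAX in a subquery, then take MAX of rows below it

Corrected query:
SELECT MAX(gpa) FROM students WHERE gpa < (SELECT MAX(gpa) FROM students)

Result:
MAX(gpa)
--------
2.29    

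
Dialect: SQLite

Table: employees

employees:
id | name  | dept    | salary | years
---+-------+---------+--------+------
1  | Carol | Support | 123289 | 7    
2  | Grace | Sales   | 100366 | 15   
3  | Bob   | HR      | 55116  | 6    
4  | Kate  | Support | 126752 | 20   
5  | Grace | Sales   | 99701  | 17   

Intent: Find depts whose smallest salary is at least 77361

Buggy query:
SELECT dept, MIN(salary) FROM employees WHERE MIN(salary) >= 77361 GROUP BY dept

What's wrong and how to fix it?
Bug: Aggregates like MIN are computed per group after WHERE runs

Fix: Replace WHERE with HAVING after the GROUP BY

Corrected query:
SELECT dept, MIN(salary) FROM employees GROUP BY dept HAVING MIN(salary) >= 77361

Result:
dept    | MIN(salary)
--------+------------
Sales   | 99701      
Support | 123289     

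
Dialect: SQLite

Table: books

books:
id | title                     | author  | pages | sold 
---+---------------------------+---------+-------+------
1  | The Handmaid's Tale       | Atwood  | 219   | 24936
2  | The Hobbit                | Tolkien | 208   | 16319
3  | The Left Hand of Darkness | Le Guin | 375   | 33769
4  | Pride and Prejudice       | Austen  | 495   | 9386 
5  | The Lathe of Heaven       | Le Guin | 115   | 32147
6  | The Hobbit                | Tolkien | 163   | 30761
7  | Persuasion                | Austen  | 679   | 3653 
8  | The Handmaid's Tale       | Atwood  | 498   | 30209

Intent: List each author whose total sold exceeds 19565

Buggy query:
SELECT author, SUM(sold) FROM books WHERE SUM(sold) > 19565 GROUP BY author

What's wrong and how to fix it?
Bug: SUM(sold) is an aggregate, but WHERE filters rows before aggregation

Fix: Use HAVING (which filters groups after aggregation) instead of WHERE

Corrected query:
SELECT author, SUM(sold) FROM books GROUP BY author HAVING SUM(sold) > 19565

Result:
author  | SUM(sold)
--------+----------
Atwood  | 55145    
Le Guin | 65916    
Tolkien | 47080    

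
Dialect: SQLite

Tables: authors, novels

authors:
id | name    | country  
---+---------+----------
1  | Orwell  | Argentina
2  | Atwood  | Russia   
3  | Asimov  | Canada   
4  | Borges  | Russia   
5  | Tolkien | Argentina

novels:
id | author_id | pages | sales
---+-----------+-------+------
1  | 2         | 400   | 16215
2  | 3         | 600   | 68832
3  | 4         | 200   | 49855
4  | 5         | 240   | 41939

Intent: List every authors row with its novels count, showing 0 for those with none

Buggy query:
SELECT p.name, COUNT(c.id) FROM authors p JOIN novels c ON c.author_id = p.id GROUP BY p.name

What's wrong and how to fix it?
Bug: An inner join excludes parents with zero children

Fix: Use LEFT JOIN so parents without children still appear (COUNT(c.id) gives 0)

Corrected query:
SELECT p.name, COUNT(c.id) FROM authors p LEFT JOIN novels c ON c.author_id = p.id GROUP BY p.name

Result:
name    | COUNT(c.id)
--------+------------
Asimov  | 1          
Atwood  | 1          
Borges  | 1          
Orwell  | 0          
Tolkien | 1          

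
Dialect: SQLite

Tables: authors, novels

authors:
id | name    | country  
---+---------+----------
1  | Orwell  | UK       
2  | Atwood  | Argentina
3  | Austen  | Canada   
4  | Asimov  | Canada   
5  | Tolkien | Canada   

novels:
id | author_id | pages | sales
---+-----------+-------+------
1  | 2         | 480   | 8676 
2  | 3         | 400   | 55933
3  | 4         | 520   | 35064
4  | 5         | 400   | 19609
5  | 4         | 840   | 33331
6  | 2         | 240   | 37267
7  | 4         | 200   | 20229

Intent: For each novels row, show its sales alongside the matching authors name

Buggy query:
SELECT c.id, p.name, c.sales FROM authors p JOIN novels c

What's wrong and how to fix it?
Bug: Missing join condition: each novels row is matched to all authors rows instead of just its own

Fix: Specify the join condition linking the foreign key to the parent id

Corrected query:
SELECT c.id, p.name, c.sales FROM authors p JOIN novels c ON c.author_id = p.id

Result:
id | name    | sales
---+---------+------
1  | Atwood  | 8676 
2  | Austen  | 55933
3  | Asimov  | 35064
4  | Tolkien | 19609
5  | Asimov  | 33331
6  | Atwood  | 37267
7  | Asimov  | 20229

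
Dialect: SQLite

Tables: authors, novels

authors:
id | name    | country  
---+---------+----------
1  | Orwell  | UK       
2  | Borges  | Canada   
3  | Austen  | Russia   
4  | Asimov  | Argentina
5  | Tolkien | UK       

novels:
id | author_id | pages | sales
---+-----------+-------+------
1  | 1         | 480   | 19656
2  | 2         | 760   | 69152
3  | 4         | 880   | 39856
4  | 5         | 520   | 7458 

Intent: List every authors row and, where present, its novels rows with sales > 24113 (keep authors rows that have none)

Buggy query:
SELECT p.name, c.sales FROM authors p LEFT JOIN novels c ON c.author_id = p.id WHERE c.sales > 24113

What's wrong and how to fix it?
Bug: A WHERE condition on the right-hand table after LEFT JOIN drops unmatched parents

Fix: Move the right-table condition into the ON clause so unmatched parents are kept

Corrected query:
SELECT p.name, c.sales FROM authors p LEFT JOIN novels c ON c.author_id = p.id AND c.sales > 24113

Result:
name    | sales
--------+------
Orwell  | NULL 
Borges  | 69152
Austen  | NULL 
Asimov  | 39856
Tolkien | NULL 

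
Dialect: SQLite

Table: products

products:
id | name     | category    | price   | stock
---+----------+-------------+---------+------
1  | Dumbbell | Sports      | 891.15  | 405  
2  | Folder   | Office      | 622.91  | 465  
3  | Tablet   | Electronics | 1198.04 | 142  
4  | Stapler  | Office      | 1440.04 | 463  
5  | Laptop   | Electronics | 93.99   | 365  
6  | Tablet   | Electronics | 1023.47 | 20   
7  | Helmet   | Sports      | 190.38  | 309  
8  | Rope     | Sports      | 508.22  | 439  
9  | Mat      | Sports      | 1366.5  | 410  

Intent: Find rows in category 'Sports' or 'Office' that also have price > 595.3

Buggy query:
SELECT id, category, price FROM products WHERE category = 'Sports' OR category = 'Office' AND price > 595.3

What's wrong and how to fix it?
Bug: Without parentheses, AND is evaluated before OR, so the price filter only applies to the 'Office' branch

Fix: Group the OR with parentheses (or use IN), then AND the threshold

Corrected query:
SELECT id, category, price FROM products WHERE (category = 'Sports' OR category = 'Office') AND price > 595.3

Result:
id | category | price  
---+----------+--------
1  | Sports   | 891.15 
2  | Office   | 622.91 
4  | Office   | 1440.04
9  | Sports   | 1366.5 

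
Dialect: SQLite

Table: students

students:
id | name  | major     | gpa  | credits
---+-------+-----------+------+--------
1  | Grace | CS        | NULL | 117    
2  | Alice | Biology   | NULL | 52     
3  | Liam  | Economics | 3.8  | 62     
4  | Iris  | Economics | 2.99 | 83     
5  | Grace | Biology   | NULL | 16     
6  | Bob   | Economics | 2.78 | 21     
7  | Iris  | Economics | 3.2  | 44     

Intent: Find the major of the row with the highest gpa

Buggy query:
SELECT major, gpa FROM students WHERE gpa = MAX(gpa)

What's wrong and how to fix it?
Bug: MAX(gpa) is an aggregate and cannot be used directly in WHERE

Fix: Use a subquery: WHERE gpa = (SELECT MAX(gpa) FROM students)

Corrected query:
SELECT major, gpa FROM students WHERE gpa = (SELECT MAX(gpa) FROM students)

Result:
major     | gpa
----------+----
Economics | 3.8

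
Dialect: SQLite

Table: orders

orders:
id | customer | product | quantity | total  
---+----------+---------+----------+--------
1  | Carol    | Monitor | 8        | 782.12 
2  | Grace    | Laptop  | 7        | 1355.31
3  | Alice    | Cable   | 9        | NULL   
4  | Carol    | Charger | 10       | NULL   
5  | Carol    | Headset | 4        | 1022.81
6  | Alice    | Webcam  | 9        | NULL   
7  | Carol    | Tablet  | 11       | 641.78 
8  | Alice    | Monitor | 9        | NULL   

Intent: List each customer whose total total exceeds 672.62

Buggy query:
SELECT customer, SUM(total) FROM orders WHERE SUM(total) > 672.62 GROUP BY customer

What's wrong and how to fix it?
Bug: Aggregate functions cannot appear in a WHERE clause

Fix: Move the aggregate condition to a HAVING clause

Corrected query:
SELECT customer, SUM(total) FROM orders GROUP BY customer HAVING SUM(total) > 672.62

Result:
customer | SUM(total)
---------+-----------
Carol    | 2446.71   
Grace    | 1355.31   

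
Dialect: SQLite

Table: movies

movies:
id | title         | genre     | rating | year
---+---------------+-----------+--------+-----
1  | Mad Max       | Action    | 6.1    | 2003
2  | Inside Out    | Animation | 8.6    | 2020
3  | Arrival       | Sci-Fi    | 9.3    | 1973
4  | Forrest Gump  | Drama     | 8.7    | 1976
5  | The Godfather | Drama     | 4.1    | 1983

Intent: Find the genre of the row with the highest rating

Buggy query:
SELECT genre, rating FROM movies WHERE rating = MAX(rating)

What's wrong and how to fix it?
Bug: MAX(rating) is an aggregate and cannot be used directly in WHERE

Fix: Wrap MAX in a scalar subquery so WHERE compares against a single value

Corrected query:
SELECT genre, rating FROM movies WHERE rating = (SELECT MAX(rating) FROM movies)

Result:
genre  | rating
-------+-------
Sci-Fi | 9.3   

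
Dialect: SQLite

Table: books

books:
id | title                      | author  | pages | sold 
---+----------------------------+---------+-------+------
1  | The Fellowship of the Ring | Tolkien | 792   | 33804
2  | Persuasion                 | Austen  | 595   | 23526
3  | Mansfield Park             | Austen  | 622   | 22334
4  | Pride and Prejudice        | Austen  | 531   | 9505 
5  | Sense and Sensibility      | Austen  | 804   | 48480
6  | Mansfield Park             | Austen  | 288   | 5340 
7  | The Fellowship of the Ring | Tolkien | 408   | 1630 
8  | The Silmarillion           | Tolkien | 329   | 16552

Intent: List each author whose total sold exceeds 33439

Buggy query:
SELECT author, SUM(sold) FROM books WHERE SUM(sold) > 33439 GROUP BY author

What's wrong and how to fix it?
Bug: Aggregate functions cannot appear in a WHERE clause

Fix: Use HAVING (which filters groups after aggregation) instead of WHERE

Corrected query:
SELECT author, SUM(sold) FROM books GROUP BY author HAVING SUM(sold) > 33439

Result:
author  | SUM(sold)
--------+----------
Austen  | 109185   
Tolkien | 51986    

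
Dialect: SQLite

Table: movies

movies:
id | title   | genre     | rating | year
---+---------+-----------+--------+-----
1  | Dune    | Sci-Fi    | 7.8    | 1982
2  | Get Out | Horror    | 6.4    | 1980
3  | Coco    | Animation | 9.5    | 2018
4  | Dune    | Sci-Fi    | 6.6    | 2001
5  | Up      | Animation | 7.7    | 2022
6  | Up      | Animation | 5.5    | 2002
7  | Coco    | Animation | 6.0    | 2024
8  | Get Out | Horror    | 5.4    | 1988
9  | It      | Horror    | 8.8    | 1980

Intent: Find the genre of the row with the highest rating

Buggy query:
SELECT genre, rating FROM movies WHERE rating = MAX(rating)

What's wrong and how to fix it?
Bug: WHERE is evaluated per row; an aggregate over the whole table isn't defined there

Fix: Wrap MAX in a scalar subquery so WHERE compares against a single value

Corrected query:
SELECT genre, rating FROM movies WHERE rating = (SELECT MAX(rating) FROM movies)

Result:
genre     | rating
----------+-------
Animation | 9.5   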